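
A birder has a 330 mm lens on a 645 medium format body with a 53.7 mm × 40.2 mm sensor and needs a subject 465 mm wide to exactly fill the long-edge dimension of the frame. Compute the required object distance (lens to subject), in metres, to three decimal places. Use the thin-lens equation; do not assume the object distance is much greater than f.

Magnification m = w/W = dᵢ/dₒ; combined with 1/f = 1/dₒ + 1/dᵢ this gives dₒ = f·(1 + W/w).
dₒ = 330 mm × (1 + 465/53.7) = 330 × 9.6592 ≈ 3187.542 mm = 3.18754 m.

3.188 m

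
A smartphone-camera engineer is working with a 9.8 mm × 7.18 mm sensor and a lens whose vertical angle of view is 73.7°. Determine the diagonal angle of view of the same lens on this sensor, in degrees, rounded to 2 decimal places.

103.48°

From the vertical AOV: f = 7.18 / (2·tan(36.85°)) = 7.18 / 1.49892 ≈ 4.7901 mm.
Sensor diagonal = √(9.8² + 7.18²) = √147.5924 ≈ 12.1488 mm.
Diagonal AOV = 2·arctan(12.1488 / (2 × 4.7901)) = 2·arctan(1.26810) ≈ 103.4828°.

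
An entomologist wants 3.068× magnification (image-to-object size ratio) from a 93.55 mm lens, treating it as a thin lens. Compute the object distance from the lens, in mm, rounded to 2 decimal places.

With m = dᵢ/dₒ and 1/f = 1/dₒ + 1/dᵢ, substituting dᵢ = m·dₒ gives 1/f = (1 + 1/m)/dₒ, hence dₒ = f·(1 + 1/m).
dₒ = 93.55 × (1 + 1/3.068) = 93.55 × 1.32595 ≈ 124.042 mm.

124.04 mm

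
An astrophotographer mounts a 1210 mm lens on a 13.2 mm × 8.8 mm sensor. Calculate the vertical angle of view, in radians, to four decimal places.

Angle of view α = 2·arctan(h/2f) with h = 8.8 mm and f = 1210 mm.
h/2f = 0.00364; arctan(0.00364) ≈ 0.0036 rad, so α ≈ 0.0073 rad.

0.0073 rad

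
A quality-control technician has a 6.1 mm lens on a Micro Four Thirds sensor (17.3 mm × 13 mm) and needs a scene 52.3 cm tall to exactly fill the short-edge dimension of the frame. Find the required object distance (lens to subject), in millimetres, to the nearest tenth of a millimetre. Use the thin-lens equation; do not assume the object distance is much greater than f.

W: 52.3 cm = 523 mm.
Magnification m = h/W = dᵢ/dₒ; combined with 1/f = 1/dₒ + 1/dᵢ this gives dₒ = f·(1 + W/h).
dₒ = 6.1 mm × (1 + 523/13) = 6.1 × 41.2308 ≈ 251.508 mm.

251.5 mm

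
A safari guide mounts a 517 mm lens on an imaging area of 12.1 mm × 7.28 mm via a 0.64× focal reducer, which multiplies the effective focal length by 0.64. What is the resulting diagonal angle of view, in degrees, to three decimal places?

Effective focal length f = 517 × 0.64 = 330.88 mm.
Sensor diagonal = √(12.1² + 7.28²) = √199.4084 ≈ 14.1212 mm.
α = 2·arctan(14.121 / (2 × 330.88)) = 2·arctan(0.02134) ≈ 2.4449°.

2.445°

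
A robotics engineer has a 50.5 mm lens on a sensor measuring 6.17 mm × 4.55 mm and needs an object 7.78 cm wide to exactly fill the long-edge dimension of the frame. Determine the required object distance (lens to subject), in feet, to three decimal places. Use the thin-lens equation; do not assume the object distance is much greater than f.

W: 7.78 cm = 77.8 mm.
Magnification m = w/W = dᵢ/dₒ; combined with 1/f = 1/dₒ + 1/dᵢ this gives dₒ = f·(1 + W/w).
dₒ = 50.5 mm × (1 + 77.8/6.17) = 50.5 × 13.6094 ≈ 687.275 mm = 687.275/304.8 ft = 2.25484 ft.

2.255 ft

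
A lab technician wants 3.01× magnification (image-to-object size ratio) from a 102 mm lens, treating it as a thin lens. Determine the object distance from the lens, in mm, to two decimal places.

With m = dᵢ/dₒ and 1/f = 1/dₒ + 1/dᵢ, substituting dᵢ = m·dₒ gives 1/f = (1 + 1/m)/dₒ, hence dₒ = f·(1 + 1/m).
dₒ = 102 × (1 + 1/3.01) = 102 × 1.33223 ≈ 135.887 mm.

135.89 mm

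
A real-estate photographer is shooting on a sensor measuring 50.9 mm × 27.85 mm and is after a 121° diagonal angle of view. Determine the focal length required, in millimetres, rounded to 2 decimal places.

Sensor diagonal = √(50.9² + 27.85²) = √3366.4325 ≈ 58.0210 mm.
From α = 2·arctan(d/2f) we get f = d / (2·tan(α/2)).
With d = 58.0210 mm and α/2 = 60.5°, tan(α/2) ≈ 1.76749, so f ≈ 58.0210 / 3.53499 ≈ 16.4133 mm.

16.41 mm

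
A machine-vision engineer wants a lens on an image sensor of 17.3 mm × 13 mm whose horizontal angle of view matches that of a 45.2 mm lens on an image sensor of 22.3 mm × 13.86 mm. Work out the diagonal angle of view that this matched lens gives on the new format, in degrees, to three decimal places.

Equal horizontal AOV ⇒ f₂ = f₁ · 17.3/22.3 = 45.2 × 0.77578 ≈ 35.0655 mm.
Sensor diagonal = √(17.3² + 13²) = √468.2900 ≈ 21.6400 mm.
Diagonal AOV on the new format = 2·arctan(21.6400 / (2 × 35.0655)) = 2·arctan(0.30857) ≈ 34.2969°.

34.297°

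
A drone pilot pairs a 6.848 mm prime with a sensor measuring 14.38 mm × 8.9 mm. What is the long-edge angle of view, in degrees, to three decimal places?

Angle of view α = 2·arctan(w/2f) with w = 14.38 mm and f = 6.848 mm.
w/2f = 1.04994; arctan(1.04994) ≈ 46.3956°, so α ≈ 92.7912°.

92.791°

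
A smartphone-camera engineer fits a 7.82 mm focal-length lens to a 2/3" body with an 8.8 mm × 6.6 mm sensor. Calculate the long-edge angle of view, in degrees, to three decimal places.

Angle of view α = 2·arctan(w/2f) with w = 8.8 mm and f = 7.82 mm.
w/2f = 0.56266; arctan(0.56266) ≈ 29.3647°, so α ≈ 58.7294°.

58.729°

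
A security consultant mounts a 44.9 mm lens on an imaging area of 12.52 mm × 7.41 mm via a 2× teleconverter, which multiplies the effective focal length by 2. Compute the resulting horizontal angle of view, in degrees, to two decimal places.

7.98°

Effective focal length f = 44.9 × 2 = 89.8 mm.
α = 2·arctan(12.52 / (2 × 89.8)) = 2·arctan(0.06971) ≈ 7.9753°.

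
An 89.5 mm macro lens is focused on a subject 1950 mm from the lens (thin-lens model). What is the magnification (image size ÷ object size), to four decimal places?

Thin lens: 1/f = 1/dₒ + 1/dᵢ → 1/dᵢ = 1/89.5 − 1/1950 = 0.0106604 mm⁻¹, so dᵢ ≈ 93.8054 mm.
Magnification m = dᵢ/dₒ = 93.8054/1950 ≈ 0.04811.

0.0481×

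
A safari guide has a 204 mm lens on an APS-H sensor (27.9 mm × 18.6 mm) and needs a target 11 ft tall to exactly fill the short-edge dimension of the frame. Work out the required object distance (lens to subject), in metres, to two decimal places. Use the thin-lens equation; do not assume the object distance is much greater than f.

36.98 m

W: 11 ft × 304.8 mm/ft = 3352.80 mm.
Magnification m = h/W = dᵢ/dₒ; combined with 1/f = 1/dₒ + 1/dᵢ this gives dₒ = f·(1 + W/h).
dₒ = 204 mm × (1 + 3352.8/18.6) = 204 × 181.2581 ≈ 36976.644 mm = 36.9766 m.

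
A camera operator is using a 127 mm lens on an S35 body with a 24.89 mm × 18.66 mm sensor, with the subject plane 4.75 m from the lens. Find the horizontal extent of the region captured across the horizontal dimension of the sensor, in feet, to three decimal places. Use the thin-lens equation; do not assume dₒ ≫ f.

2.973 ft

dₒ: 4.75 m = 4750 mm.
Similar triangles through the lens centre give W/dₒ = w/dᵢ; with 1/f = 1/dₒ + 1/dᵢ this gives W = w·(dₒ − f)/f.
W = 24.89 mm × (4750 − 127) / 127 = 24.89 × 36.4016 ≈ 906.035 mm = 906.035/304.8 ft = 2.97256 ft.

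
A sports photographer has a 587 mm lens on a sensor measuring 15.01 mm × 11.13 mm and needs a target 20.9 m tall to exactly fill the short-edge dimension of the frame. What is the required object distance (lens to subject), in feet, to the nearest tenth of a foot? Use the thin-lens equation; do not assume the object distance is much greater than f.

3618.3 ft

W: 20.9 m = 20900 mm.
Magnification m = h/W = dᵢ/dₒ; combined with 1/f = 1/dₒ + 1/dᵢ this gives dₒ = f·(1 + W/h).
dₒ = 587 mm × (1 + 20900/11.13) = 587 × 1878.8077 ≈ 1102860.136 mm = 1102860.136/304.8 ft = 3618.31 ft.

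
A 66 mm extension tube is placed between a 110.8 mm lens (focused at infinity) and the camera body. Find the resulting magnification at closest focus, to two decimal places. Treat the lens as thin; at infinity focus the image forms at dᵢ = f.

The tube moves the image plane from f to f + e, so dᵢ = 110.8 + 66 = 176.8 mm. Focus is achieved when 1/f = 1/dₒ + 1/dᵢ, giving dₒ = 1/(1/f − 1/(f+e)).
Magnification m = dᵢ/dₒ = (f+e)·(1/f − 1/(f+e)) = e/f = 66/110.8 ≈ 0.5957.

0.60×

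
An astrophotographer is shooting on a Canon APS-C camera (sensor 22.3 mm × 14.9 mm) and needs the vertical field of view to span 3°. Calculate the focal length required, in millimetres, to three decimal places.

From α = 2·arctan(h/2f) we get f = h / (2·tan(α/2)).
With h = 14.9 mm and α/2 = 1.5°, tan(α/2) ≈ 0.02619, so f ≈ 14.9 / 0.05237 ≈ 284.5040 mm.

284.504 mm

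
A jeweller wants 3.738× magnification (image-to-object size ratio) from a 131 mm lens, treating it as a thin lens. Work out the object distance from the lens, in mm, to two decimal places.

166.05 mm

With m = dᵢ/dₒ and 1/f = 1/dₒ + 1/dᵢ, substituting dᵢ = m·dₒ gives 1/f = (1 + 1/m)/dₒ, hence dₒ = f·(1 + 1/m).
dₒ = 131 × (1 + 1/3.738) = 131 × 1.26752 ≈ 166.045 mm.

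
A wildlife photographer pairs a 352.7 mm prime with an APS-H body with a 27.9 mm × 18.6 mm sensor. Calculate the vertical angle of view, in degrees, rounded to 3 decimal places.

3.021°

Angle of view α = 2·arctan(h/2f) with h = 18.6 mm and f = 352.7 mm.
h/2f = 0.02637; arctan(0.02637) ≈ 1.5104°, so α ≈ 3.0209°.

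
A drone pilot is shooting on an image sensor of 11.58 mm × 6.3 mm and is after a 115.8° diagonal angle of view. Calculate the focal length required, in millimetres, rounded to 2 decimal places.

4.13 mm

Sensor diagonal = √(11.58² + 6.3²) = √173.7864 ≈ 13.1828 mm.
From α = 2·arctan(d/2f) we get f = d / (2·tan(α/2)).
With d = 13.1828 mm and α/2 = 57.9°, tan(α/2) ≈ 1.59414, so f ≈ 13.1828 / 3.18827 ≈ 4.1348 mm.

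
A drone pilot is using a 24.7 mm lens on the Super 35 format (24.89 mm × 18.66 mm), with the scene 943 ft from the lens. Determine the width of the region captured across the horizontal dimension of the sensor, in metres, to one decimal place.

dₒ: 943 ft × 304.8 mm/ft = 287426.39 mm.
Similar triangles through the lens centre give W/dₒ = w/dᵢ; with 1/f = 1/dₒ + 1/dᵢ this gives W = w·(dₒ − f)/f.
W = 24.89 mm × (287426 − 24.7) / 24.7 = 24.89 × 11635.6960 ≈ 289612.473 mm = 289.612 m.

289.6 m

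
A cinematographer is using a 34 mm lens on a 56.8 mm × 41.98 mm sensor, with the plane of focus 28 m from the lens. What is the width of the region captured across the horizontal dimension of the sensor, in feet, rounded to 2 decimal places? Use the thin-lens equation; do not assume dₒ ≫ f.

dₒ: 28 m = 28000 mm.
Similar triangles through the lens centre give W/dₒ = w/dᵢ; with 1/f = 1/dₒ + 1/dᵢ this gives W = w·(dₒ − f)/f.
W = 56.8 mm × (28000 − 34) / 34 = 56.8 × 822.5294 ≈ 46719.671 mm = 46719.671/304.8 ft = 153.28 ft.

153.28 ft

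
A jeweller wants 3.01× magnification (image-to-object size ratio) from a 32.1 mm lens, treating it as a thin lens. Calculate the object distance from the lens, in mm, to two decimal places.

With m = dᵢ/dₒ and 1/f = 1/dₒ + 1/dᵢ, substituting dᵢ = m·dₒ gives 1/f = (1 + 1/m)/dₒ, hence dₒ = f·(1 + 1/m).
dₒ = 32.1 × (1 + 1/3.01) = 32.1 × 1.33223 ≈ 42.764 mm.

42.76 mm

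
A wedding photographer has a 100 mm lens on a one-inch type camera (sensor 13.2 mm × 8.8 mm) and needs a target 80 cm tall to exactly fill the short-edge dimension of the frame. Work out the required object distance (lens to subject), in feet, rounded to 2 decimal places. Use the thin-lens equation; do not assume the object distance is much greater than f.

30.15 ft

W: 80 cm = 800 mm.
Magnification m = h/W = dᵢ/dₒ; combined with 1/f = 1/dₒ + 1/dᵢ this gives dₒ = f·(1 + W/h).
dₒ = 100 mm × (1 + 800/8.8) = 100 × 91.9091 ≈ 9190.909 mm = 9190.909/304.8 ft = 30.1539 ft.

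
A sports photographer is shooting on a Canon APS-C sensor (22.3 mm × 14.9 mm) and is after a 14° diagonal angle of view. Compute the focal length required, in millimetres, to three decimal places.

109.215 mm

Sensor diagonal = √(22.3² + 14.9²) = √719.3000 ≈ 26.8198 mm.
From α = 2·arctan(d/2f) we get f = d / (2·tan(α/2)).
With d = 26.8198 mm and α/2 = 7°, tan(α/2) ≈ 0.12278, so f ≈ 26.8198 / 0.24557 ≈ 109.2147 mm.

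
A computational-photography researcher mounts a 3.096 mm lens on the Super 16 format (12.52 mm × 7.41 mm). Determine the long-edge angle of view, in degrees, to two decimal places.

Angle of view α = 2·arctan(w/2f) with w = 12.52 mm and f = 3.096 mm.
w/2f = 2.02196; arctan(2.02196) ≈ 63.6844°, so α ≈ 127.3689°.

127.37°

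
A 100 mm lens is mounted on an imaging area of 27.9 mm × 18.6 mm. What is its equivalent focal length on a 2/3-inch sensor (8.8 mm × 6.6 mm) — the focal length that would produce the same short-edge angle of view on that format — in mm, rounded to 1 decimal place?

Equal angle of view means equal height/f ratio, so f₂ = f₁ · (height₂/height₁) = 100 × 6.6/18.6.
f₂ = 100 × 0.35484 ≈ 35.484 mm.

35.5 mm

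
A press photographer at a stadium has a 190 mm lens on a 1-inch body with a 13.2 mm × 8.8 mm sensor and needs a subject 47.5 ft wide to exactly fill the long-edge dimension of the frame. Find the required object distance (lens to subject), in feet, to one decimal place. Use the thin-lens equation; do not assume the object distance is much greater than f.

W: 47.5 ft × 304.8 mm/ft = 14478.00 mm.
Magnification m = w/W = dᵢ/dₒ; combined with 1/f = 1/dₒ + 1/dᵢ this gives dₒ = f·(1 + W/w).
dₒ = 190 mm × (1 + 14478/13.2) = 190 × 1097.8181 ≈ 208585.448 mm = 208585.448/304.8 ft = 684.335 ft.

684.3 ft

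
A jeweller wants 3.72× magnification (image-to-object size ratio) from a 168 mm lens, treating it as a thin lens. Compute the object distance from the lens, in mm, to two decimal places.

With m = dᵢ/dₒ and 1/f = 1/dₒ + 1/dᵢ, substituting dᵢ = m·dₒ gives 1/f = (1 + 1/m)/dₒ, hence dₒ = f·(1 + 1/m).
dₒ = 168 × (1 + 1/3.72) = 168 × 1.26882 ≈ 213.161 mm.

213.16 mm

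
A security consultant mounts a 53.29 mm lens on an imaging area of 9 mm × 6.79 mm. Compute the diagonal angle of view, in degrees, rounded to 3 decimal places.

12.077°

Sensor diagonal = √(9² + 6.79²) = √127.1041 ≈ 11.2740 mm.
Angle of view α = 2·arctan(d/2f) with d = 11.2740 mm and f = 53.29 mm.
d/2f = 0.10578; arctan(0.10578) ≈ 6.0383°, so α ≈ 12.0766°.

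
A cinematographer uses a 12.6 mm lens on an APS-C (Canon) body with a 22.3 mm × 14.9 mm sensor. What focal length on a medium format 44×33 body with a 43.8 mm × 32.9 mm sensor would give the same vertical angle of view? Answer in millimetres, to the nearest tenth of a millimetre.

27.8 mm

Equal angle of view means equal height/f ratio, so f₂ = f₁ · (height₂/height₁) = 12.6 × 32.9/14.9.
f₂ = 12.6 × 2.20805 ≈ 27.821 mm.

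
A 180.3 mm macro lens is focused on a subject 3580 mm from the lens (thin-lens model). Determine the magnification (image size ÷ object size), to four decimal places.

0.0530×

Thin lens: 1/f = 1/dₒ + 1/dᵢ → 1/dᵢ = 1/180.3 − 1/3580 = 0.0052670 mm⁻¹, so dᵢ ≈ 189.8620 mm.
Magnification m = dᵢ/dₒ = 189.8620/3580 ≈ 0.05303.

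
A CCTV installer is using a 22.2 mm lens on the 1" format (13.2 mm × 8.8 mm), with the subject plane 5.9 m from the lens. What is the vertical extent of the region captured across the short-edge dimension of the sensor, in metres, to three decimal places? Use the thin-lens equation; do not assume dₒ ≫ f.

2.330 m

dₒ: 5.9 m = 5900 mm.
Similar triangles through the lens centre give W/dₒ = h/dᵢ; with 1/f = 1/dₒ + 1/dᵢ this gives W = h·(dₒ − f)/f.
W = 8.8 mm × (5900 − 22.2) / 22.2 = 8.8 × 264.7658 ≈ 2329.939 mm = 2.32994 m.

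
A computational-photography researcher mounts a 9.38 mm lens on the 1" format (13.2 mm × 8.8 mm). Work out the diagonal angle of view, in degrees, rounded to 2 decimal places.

Sensor diagonal = √(13.2² + 8.8²) = √251.6800 ≈ 15.8644 mm.
Angle of view α = 2·arctan(d/2f) with d = 15.8644 mm and f = 9.38 mm.
d/2f = 0.84565; arctan(0.84565) ≈ 40.2196°, so α ≈ 80.4392°.

80.44°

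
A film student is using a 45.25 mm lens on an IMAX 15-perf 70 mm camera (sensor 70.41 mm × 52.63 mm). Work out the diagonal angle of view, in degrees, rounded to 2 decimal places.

Sensor diagonal = √(70.41² + 52.63²) = √7727.4850 ≈ 87.9061 mm.
Angle of view α = 2·arctan(d/2f) with d = 87.9061 mm and f = 45.25 mm.
d/2f = 0.97134; arctan(0.97134) ≈ 44.1670°, so α ≈ 88.3340°.

88.33°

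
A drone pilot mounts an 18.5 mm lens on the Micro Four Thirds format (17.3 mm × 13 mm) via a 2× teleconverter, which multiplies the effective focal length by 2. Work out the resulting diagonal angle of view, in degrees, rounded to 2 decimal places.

Effective focal length f = 18.5 × 2 = 37 mm.
Sensor diagonal = √(17.3² + 13²) = √468.2900 ≈ 21.6400 mm.
α = 2·arctan(21.640 / (2 × 37)) = 2·arctan(0.29243) ≈ 32.6013°.

32.60°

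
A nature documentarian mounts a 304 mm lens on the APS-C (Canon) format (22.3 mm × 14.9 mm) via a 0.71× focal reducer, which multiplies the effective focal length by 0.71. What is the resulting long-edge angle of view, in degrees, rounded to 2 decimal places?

Effective focal length f = 304 × 0.71 = 215.84 mm.
α = 2·arctan(22.3 / (2 × 215.84)) = 2·arctan(0.05166) ≈ 5.9144°.

5.91°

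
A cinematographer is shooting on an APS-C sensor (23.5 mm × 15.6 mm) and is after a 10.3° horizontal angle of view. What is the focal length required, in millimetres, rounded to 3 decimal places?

130.371 mm

From α = 2·arctan(w/2f) we get f = w / (2·tan(α/2)).
With w = 23.5 mm and α/2 = 5.15°, tan(α/2) ≈ 0.09013, so f ≈ 23.5 / 0.18025 ≈ 130.3711 mm.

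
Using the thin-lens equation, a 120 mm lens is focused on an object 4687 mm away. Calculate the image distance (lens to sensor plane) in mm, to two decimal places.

123.15 mm

1/dᵢ = 1/f − 1/dₒ = 1/120 − 1/4687 = 0.0081200 mm⁻¹.
dᵢ = 1/0.0081200 ≈ 123.1531 mm.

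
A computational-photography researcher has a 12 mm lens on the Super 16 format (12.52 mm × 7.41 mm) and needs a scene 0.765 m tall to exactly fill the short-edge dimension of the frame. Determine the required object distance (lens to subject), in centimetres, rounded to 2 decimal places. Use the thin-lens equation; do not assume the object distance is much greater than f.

W: 0.765 m = 765 mm.
Magnification m = h/W = dᵢ/dₒ; combined with 1/f = 1/dₒ + 1/dᵢ this gives dₒ = f·(1 + W/h).
dₒ = 12 mm × (1 + 765/7.41) = 12 × 104.2389 ≈ 1250.866 mm = 125.087 cm.

125.09 cm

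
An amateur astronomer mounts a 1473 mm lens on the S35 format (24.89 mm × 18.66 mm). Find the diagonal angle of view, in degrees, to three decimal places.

Sensor diagonal = √(24.89² + 18.66²) = √967.7077 ≈ 31.1080 mm.
Angle of view α = 2·arctan(d/2f) with d = 31.1080 mm and f = 1473 mm.
d/2f = 0.01056; arctan(0.01056) ≈ 0.6050°, so α ≈ 1.2100°.

1.210°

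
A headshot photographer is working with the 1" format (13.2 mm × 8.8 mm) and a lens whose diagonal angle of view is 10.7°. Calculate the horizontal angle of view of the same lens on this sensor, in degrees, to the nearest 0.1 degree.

8.9°

Sensor diagonal = √(13.2² + 8.8²) = √251.6800 ≈ 15.8644 mm.
From the diagonal AOV: f = 15.8644 / (2·tan(5.35°)) = 15.8644 / 0.18729 ≈ 84.7029 mm.
Horizontal AOV = 2·arctan(13.2 / (2 × 84.7029)) = 2·arctan(0.07792) ≈ 8.9109°.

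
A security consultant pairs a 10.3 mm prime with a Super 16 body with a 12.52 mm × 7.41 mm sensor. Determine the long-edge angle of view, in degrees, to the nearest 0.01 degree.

62.58°

Angle of view α = 2·arctan(w/2f) with w = 12.52 mm and f = 10.3 mm.
w/2f = 0.60777; arctan(0.60777) ≈ 31.2899°, so α ≈ 62.5797°.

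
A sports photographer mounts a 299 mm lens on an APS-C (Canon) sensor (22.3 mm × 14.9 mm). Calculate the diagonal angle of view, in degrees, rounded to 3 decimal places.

5.136°

Sensor diagonal = √(22.3² + 14.9²) = √719.3000 ≈ 26.8198 mm.
Angle of view α = 2·arctan(d/2f) with d = 26.8198 mm and f = 299 mm.
d/2f = 0.04485; arctan(0.04485) ≈ 2.5679°, so α ≈ 5.1359°.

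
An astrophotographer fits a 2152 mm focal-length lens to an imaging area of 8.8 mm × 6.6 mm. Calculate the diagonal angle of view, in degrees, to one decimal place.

0.3°

Sensor diagonal = √(8.8² + 6.6²) = √121.0000 ≈ 11.0000 mm.
Angle of view α = 2·arctan(d/2f) with d = 11.0000 mm and f = 2152 mm.
d/2f = 0.00256; arctan(0.00256) ≈ 0.1464°, so α ≈ 0.2929°.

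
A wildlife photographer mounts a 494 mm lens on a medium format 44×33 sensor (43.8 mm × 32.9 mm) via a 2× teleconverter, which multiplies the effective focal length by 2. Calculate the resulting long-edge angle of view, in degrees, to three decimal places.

Effective focal length f = 494 × 2 = 988 mm.
α = 2·arctan(43.8 / (2 × 988)) = 2·arctan(0.02217) ≈ 2.5396°.

2.540°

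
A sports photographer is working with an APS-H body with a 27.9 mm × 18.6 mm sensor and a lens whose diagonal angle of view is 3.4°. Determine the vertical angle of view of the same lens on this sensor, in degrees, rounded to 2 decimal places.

Sensor diagonal = √(27.9² + 18.6²) = √1124.3700 ≈ 33.5316 mm.
From the diagonal AOV: f = 33.5316 / (2·tan(1.7°)) = 33.5316 / 0.05936 ≈ 564.8991 mm.
Vertical AOV = 2·arctan(18.6 / (2 × 564.8991)) = 2·arctan(0.01646) ≈ 1.8864°.

1.89°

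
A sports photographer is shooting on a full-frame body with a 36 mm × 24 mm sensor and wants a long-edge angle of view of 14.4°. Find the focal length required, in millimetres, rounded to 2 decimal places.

142.48 mm

From α = 2·arctan(w/2f) we get f = w / (2·tan(α/2)).
With w = 36 mm and α/2 = 7.2°, tan(α/2) ≈ 0.12633, so f ≈ 36 / 0.25266 ≈ 142.4847 mm.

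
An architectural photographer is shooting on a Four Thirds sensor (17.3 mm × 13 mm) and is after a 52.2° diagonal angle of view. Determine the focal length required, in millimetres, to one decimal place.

22.1 mm

Sensor diagonal = √(17.3² + 13²) = √468.2900 ≈ 21.6400 mm.
From α = 2·arctan(d/2f) we get f = d / (2·tan(α/2)).
With d = 21.6400 mm and α/2 = 26.1°, tan(α/2) ≈ 0.48989, so f ≈ 21.6400 / 0.97979 ≈ 22.0864 mm.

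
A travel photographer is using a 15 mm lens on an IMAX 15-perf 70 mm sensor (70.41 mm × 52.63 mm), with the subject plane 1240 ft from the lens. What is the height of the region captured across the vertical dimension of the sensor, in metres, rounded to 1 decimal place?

dₒ: 1240 ft × 304.8 mm/ft = 377951.99 mm.
Similar triangles through the lens centre give W/dₒ = h/dᵢ; with 1/f = 1/dₒ + 1/dᵢ this gives W = h·(dₒ − f)/f.
W = 52.63 mm × (377952 − 15) / 15 = 52.63 × 25195.7992 ≈ 1326054.912 mm = 1326.05 m.

1326.1 m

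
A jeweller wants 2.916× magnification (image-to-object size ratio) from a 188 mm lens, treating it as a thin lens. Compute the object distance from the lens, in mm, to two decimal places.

252.47 mm

With m = dᵢ/dₒ and 1/f = 1/dₒ + 1/dᵢ, substituting dᵢ = m·dₒ gives 1/f = (1 + 1/m)/dₒ, hence dₒ = f·(1 + 1/m).
dₒ = 188 × (1 + 1/2.916) = 188 × 1.34294 ≈ 252.472 mm.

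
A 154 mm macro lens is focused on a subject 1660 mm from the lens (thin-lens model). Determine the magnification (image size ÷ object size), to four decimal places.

Thin lens: 1/f = 1/dₒ + 1/dᵢ → 1/dᵢ = 1/154 − 1/1660 = 0.0058911 mm⁻¹, so dᵢ ≈ 169.7477 mm.
Magnification m = dᵢ/dₒ = 169.7477/1660 ≈ 0.10226.

0.1023×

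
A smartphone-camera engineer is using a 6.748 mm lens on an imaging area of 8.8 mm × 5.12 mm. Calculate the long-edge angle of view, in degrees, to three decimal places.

Angle of view α = 2·arctan(w/2f) with w = 8.8 mm and f = 6.748 mm.
w/2f = 0.65205; arctan(0.65205) ≈ 33.1062°, so α ≈ 66.2123°.

66.212°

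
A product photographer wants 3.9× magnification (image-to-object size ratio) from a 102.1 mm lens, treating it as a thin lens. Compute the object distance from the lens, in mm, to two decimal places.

128.28 mm

With m = dᵢ/dₒ and 1/f = 1/dₒ + 1/dᵢ, substituting dᵢ = m·dₒ gives 1/f = (1 + 1/m)/dₒ, hence dₒ = f·(1 + 1/m).
dₒ = 102.1 × (1 + 1/3.9) = 102.1 × 1.25641 ≈ 128.279 mm.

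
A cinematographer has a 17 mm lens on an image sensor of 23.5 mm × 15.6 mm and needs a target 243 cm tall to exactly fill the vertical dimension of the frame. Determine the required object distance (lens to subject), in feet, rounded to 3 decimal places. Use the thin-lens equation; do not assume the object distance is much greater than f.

8.744 ft

W: 243 cm = 2430 mm.
Magnification m = h/W = dᵢ/dₒ; combined with 1/f = 1/dₒ + 1/dᵢ this gives dₒ = f·(1 + W/h).
dₒ = 17 mm × (1 + 2430/15.6) = 17 × 156.7692 ≈ 2665.077 mm = 2665.077/304.8 ft = 8.74369 ft.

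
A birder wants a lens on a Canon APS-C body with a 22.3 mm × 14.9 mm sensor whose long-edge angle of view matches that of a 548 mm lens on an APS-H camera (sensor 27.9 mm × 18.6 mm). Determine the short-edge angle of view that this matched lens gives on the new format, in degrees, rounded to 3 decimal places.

1.949°

Equal long-edge AOV ⇒ f₂ = f₁ · 22.3/27.9 = 548 × 0.79928 ≈ 438.0072 mm.
Short-edge AOV on the new format = 2·arctan(14.9 / (2 × 438.0072)) = 2·arctan(0.01701) ≈ 1.9489°.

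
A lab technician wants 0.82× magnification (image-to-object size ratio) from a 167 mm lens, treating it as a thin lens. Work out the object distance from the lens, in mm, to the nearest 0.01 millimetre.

370.66 mm

With m = dᵢ/dₒ and 1/f = 1/dₒ + 1/dᵢ, substituting dᵢ = m·dₒ gives 1/f = (1 + 1/m)/dₒ, hence dₒ = f·(1 + 1/m).
dₒ = 167 × (1 + 1/0.82) = 167 × 2.21951 ≈ 370.659 mm.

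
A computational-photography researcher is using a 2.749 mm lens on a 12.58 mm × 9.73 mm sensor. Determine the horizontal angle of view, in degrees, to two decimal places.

Angle of view α = 2·arctan(w/2f) with w = 12.58 mm and f = 2.749 mm.
w/2f = 2.28810; arctan(2.28810) ≈ 66.3926°, so α ≈ 132.7852°.

132.79°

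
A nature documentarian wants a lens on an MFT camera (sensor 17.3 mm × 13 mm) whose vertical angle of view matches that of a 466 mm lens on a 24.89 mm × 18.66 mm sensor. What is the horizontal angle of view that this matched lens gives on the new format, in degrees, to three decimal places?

3.052°

Equal vertical AOV ⇒ f₂ = f₁ · 13/18.66 = 466 × 0.69668 ≈ 324.6517 mm.
Horizontal AOV on the new format = 2·arctan(17.3 / (2 × 324.6517)) = 2·arctan(0.02664) ≈ 3.0524°.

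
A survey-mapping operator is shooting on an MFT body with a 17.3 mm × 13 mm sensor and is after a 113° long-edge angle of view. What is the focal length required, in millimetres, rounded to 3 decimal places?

5.725 mm

From α = 2·arctan(w/2f) we get f = w / (2·tan(α/2)).
With w = 17.3 mm and α/2 = 56.5°, tan(α/2) ≈ 1.51084, so f ≈ 17.3 / 3.02167 ≈ 5.7253 mm.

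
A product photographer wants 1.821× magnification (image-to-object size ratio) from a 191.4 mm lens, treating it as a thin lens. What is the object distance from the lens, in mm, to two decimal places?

With m = dᵢ/dₒ and 1/f = 1/dₒ + 1/dᵢ, substituting dᵢ = m·dₒ gives 1/f = (1 + 1/m)/dₒ, hence dₒ = f·(1 + 1/m).
dₒ = 191.4 × (1 + 1/1.821) = 191.4 × 1.54915 ≈ 296.507 mm.

296.51 mm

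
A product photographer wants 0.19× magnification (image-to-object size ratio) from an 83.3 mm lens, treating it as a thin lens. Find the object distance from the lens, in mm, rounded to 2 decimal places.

521.72 mm

With m = dᵢ/dₒ and 1/f = 1/dₒ + 1/dᵢ, substituting dᵢ = m·dₒ gives 1/f = (1 + 1/m)/dₒ, hence dₒ = f·(1 + 1/m).
dₒ = 83.3 × (1 + 1/0.19) = 83.3 × 6.26316 ≈ 521.721 mm.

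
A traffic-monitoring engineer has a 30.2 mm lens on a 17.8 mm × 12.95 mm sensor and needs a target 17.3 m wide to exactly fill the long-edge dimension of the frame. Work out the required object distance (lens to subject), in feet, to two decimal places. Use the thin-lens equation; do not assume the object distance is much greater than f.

W: 17.3 m = 17300 mm.
Magnification m = w/W = dᵢ/dₒ; combined with 1/f = 1/dₒ + 1/dᵢ this gives dₒ = f·(1 + W/w).
dₒ = 30.2 mm × (1 + 17300/17.8) = 30.2 × 972.9101 ≈ 29381.885 mm = 29381.885/304.8 ft = 96.3973 ft.

96.40 ft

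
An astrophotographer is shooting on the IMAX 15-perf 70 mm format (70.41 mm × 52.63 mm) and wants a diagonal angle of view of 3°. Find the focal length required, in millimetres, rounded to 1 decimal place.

Sensor diagonal = √(70.41² + 52.63²) = √7727.4850 ≈ 87.9061 mm.
From α = 2·arctan(d/2f) we get f = d / (2·tan(α/2)).
With d = 87.9061 mm and α/2 = 1.5°, tan(α/2) ≈ 0.02619, so f ≈ 87.9061 / 0.05237 ≈ 1678.4995 mm.

1678.5 mm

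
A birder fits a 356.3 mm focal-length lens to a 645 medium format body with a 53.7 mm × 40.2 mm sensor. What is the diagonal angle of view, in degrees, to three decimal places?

Sensor diagonal = √(53.7² + 40.2²) = √4499.7300 ≈ 67.0800 mm.
Angle of view α = 2·arctan(d/2f) with d = 67.0800 mm and f = 356.3 mm.
d/2f = 0.09413; arctan(0.09413) ≈ 5.3776°, so α ≈ 10.7553°.

10.755°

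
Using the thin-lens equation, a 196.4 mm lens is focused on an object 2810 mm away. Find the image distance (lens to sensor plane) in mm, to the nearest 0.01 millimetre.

1/dᵢ = 1/f − 1/dₒ = 1/196.4 − 1/2810 = 0.0047358 mm⁻¹.
dᵢ = 1/0.0047358 ≈ 211.1586 mm.

211.16 mm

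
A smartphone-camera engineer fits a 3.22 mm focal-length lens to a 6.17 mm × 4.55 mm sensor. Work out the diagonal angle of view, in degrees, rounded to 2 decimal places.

Sensor diagonal = √(6.17² + 4.55²) = √58.7714 ≈ 7.6663 mm.
Angle of view α = 2·arctan(d/2f) with d = 7.6663 mm and f = 3.22 mm.
d/2f = 1.19041; arctan(1.19041) ≈ 49.9682°, so α ≈ 99.9364°.

99.94°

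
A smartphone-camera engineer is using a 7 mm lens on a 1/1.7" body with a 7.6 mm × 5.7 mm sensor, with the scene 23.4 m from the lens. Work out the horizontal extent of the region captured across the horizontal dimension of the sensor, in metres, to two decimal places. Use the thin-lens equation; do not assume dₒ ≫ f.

dₒ: 23.4 m = 23400 mm.
Similar triangles through the lens centre give W/dₒ = w/dᵢ; with 1/f = 1/dₒ + 1/dᵢ this gives W = w·(dₒ − f)/f.
W = 7.6 mm × (23400 − 7) / 7 = 7.6 × 3341.8571 ≈ 25398.114 mm = 25.3981 m.

25.40 m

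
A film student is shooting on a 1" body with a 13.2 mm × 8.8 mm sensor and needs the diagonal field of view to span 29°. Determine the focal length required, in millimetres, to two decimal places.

Sensor diagonal = √(13.2² + 8.8²) = √251.6800 ≈ 15.8644 mm.
From α = 2·arctan(d/2f) we get f = d / (2·tan(α/2)).
With d = 15.8644 mm and α/2 = 14.5°, tan(α/2) ≈ 0.25862, so f ≈ 15.8644 / 0.51724 ≈ 30.6716 mm.

30.67 mm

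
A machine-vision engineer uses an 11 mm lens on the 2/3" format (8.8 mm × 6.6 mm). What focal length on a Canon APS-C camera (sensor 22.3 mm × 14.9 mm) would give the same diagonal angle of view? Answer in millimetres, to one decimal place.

26.8 mm

Sensor diagonal = √(8.8² + 6.6²) = √121.0000 ≈ 11.0000 mm.
Sensor diagonal = √(22.3² + 14.9²) = √719.3000 ≈ 26.8198 mm.
Equal angle of view means equal diagonal/f ratio, so f₂ = f₁ · (diagonal₂/diagonal₁) = 11 × 26.8198/11.0000.
f₂ = 11 × 2.43816 ≈ 26.820 mm.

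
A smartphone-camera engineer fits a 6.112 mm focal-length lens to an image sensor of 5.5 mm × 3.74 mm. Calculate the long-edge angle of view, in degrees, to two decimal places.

Angle of view α = 2·arctan(w/2f) with w = 5.5 mm and f = 6.112 mm.
w/2f = 0.44993; arctan(0.44993) ≈ 24.2246°, so α ≈ 48.4493°.

48.45°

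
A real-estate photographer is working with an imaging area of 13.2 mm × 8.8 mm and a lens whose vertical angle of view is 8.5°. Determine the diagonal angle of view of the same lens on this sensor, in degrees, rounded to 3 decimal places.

15.261°

From the vertical AOV: f = 8.8 / (2·tan(4.25°)) = 8.8 / 0.14863 ≈ 59.2092 mm.
Sensor diagonal = √(13.2² + 8.8²) = √251.6800 ≈ 15.8644 mm.
Diagonal AOV = 2·arctan(15.8644 / (2 × 59.2092)) = 2·arctan(0.13397) ≈ 15.2609°.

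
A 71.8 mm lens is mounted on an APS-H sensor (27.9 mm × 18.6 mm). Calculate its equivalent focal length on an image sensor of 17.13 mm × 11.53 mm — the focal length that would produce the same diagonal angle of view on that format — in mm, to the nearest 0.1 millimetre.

44.2 mm

Sensor diagonal = √(27.9² + 18.6²) = √1124.3700 ≈ 33.5316 mm.
Sensor diagonal = √(17.13² + 11.53²) = √426.3778 ≈ 20.6489 mm.
Equal angle of view means equal diagonal/f ratio, so f₂ = f₁ · (diagonal₂/diagonal₁) = 71.8 × 20.6489/33.5316.
f₂ = 71.8 × 0.61580 ≈ 44.215 mm.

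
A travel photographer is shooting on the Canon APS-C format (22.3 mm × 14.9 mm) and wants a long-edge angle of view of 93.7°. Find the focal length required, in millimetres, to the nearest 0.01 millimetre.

From α = 2·arctan(w/2f) we get f = w / (2·tan(α/2)).
With w = 22.3 mm and α/2 = 46.85°, tan(α/2) ≈ 1.06676, so f ≈ 22.3 / 2.13351 ≈ 10.4523 mm.

10.45 mm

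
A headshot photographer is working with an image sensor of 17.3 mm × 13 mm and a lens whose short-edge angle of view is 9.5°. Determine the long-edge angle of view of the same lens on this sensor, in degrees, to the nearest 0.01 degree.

12.62°

From the short-edge AOV: f = 13 / (2·tan(4.75°)) = 13 / 0.16619 ≈ 78.2250 mm.
Long-edge AOV = 2·arctan(17.3 / (2 × 78.2250)) = 2·arctan(0.11058) ≈ 12.6201°.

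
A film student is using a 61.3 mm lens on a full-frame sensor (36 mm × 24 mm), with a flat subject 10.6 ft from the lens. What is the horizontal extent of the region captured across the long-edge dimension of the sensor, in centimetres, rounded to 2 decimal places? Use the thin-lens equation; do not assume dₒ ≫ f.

186.14 cm

dₒ: 10.6 ft × 304.8 mm/ft = 3230.88 mm.
Similar triangles through the lens centre give W/dₒ = w/dᵢ; with 1/f = 1/dₒ + 1/dᵢ this gives W = w·(dₒ − f)/f.
W = 36 mm × (3230.88 − 61.3) / 61.3 = 36 × 51.7060 ≈ 1861.417 mm = 186.142 cm.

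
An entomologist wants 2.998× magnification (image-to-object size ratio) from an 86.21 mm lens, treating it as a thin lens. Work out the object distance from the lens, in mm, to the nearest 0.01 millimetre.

114.97 mm

With m = dᵢ/dₒ and 1/f = 1/dₒ + 1/dᵢ, substituting dᵢ = m·dₒ gives 1/f = (1 + 1/m)/dₒ, hence dₒ = f·(1 + 1/m).
dₒ = 86.21 × (1 + 1/2.998) = 86.21 × 1.33356 ≈ 114.966 mm.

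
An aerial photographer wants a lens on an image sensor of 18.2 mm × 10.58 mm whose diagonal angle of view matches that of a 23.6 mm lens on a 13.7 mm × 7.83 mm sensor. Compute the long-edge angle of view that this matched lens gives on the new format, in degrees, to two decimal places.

Sensor diagonal = √(13.7² + 7.83²) = √248.9989 ≈ 15.7797 mm.
Sensor diagonal = √(18.2² + 10.58²) = √443.1764 ≈ 21.0518 mm.
Equal diagonal AOV ⇒ f₂ = f₁ · 21.0518/15.7797 = 23.6 × 1.33410 ≈ 31.4848 mm.
Long-edge AOV on the new format = 2·arctan(18.2 / (2 × 31.4848)) = 2·arctan(0.28903) ≈ 32.2415°.

32.24°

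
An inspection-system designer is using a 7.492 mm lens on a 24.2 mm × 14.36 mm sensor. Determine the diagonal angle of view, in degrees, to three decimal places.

Sensor diagonal = √(24.2² + 14.36²) = √791.8496 ≈ 28.1398 mm.
Angle of view α = 2·arctan(d/2f) with d = 28.1398 mm and f = 7.492 mm.
d/2f = 1.87799; arctan(1.87799) ≈ 61.9654°, so α ≈ 123.9308°.

123.931°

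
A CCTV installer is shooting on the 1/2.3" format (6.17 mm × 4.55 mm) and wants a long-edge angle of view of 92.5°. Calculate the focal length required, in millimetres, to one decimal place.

3.0 mm

From α = 2·arctan(w/2f) we get f = w / (2·tan(α/2)).
With w = 6.17 mm and α/2 = 46.25°, tan(α/2) ≈ 1.04461, so f ≈ 6.17 / 2.08923 ≈ 2.9532 mm.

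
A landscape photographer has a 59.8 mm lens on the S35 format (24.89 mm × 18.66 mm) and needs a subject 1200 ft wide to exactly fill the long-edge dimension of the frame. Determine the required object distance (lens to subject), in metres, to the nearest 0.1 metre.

W: 1200 ft × 304.8 mm/ft = 365759.99 mm.
Magnification m = w/W = dᵢ/dₒ; combined with 1/f = 1/dₒ + 1/dᵢ this gives dₒ = f·(1 + W/w).
dₒ = 59.8 mm × (1 + 365760/24.89) = 59.8 × 14696.0578 ≈ 878824.256 mm = 878.824 m.

878.8 m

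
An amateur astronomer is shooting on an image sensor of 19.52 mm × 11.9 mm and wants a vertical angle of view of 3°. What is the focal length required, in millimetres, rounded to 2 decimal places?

From α = 2·arctan(h/2f) we get f = h / (2·tan(α/2)).
With h = 11.9 mm and α/2 = 1.5°, tan(α/2) ≈ 0.02619, so f ≈ 11.9 / 0.05237 ≈ 227.2213 mm.

227.22 mm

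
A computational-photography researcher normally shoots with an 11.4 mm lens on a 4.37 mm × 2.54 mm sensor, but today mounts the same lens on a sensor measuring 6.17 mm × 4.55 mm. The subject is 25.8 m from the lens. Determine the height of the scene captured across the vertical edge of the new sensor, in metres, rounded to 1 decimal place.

10.3 m

The focal length stays 11.4 mm; the relevant sensor dimension is now h = 4.55 mm. Object distance dₒ = 25.8 m = 25800 mm.
Thin-lens field height W = h·(dₒ − f)/f = 4.55 × (25800 − 11.4)/11.4 ≈ 10292.818 mm = 10.2928 m.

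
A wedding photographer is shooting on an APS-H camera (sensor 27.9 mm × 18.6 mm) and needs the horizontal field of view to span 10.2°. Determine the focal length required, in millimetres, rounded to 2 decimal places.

156.31 mm

From α = 2·arctan(w/2f) we get f = w / (2·tan(α/2)).
With w = 27.9 mm and α/2 = 5.1°, tan(α/2) ≈ 0.08925, so f ≈ 27.9 / 0.17850 ≈ 156.3067 mm.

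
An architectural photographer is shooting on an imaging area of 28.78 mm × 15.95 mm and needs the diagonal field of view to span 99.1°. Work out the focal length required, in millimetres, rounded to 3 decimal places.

14.027 mm

Sensor diagonal = √(28.78² + 15.95²) = √1082.6909 ≈ 32.9043 mm.
From α = 2·arctan(d/2f) we get f = d / (2·tan(α/2)).
With d = 32.9043 mm and α/2 = 49.55°, tan(α/2) ≈ 1.17292, so f ≈ 32.9043 / 2.34584 ≈ 14.0266 mm.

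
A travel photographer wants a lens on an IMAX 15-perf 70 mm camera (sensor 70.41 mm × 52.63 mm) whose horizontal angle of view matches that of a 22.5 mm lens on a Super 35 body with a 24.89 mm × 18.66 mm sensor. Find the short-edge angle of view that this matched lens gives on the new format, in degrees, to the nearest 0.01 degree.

44.92°

Equal horizontal AOV ⇒ f₂ = f₁ · 70.41/24.89 = 22.5 × 2.82885 ≈ 63.6491 mm.
Short-edge AOV on the new format = 2·arctan(52.63 / (2 × 63.6491)) = 2·arctan(0.41344) ≈ 44.9242°.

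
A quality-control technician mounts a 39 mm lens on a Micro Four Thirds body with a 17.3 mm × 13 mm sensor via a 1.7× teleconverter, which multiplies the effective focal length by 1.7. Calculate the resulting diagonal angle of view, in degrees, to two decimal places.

18.54°

Effective focal length f = 39 × 1.7 = 66.3 mm.
Sensor diagonal = √(17.3² + 13²) = √468.2900 ≈ 21.6400 mm.
α = 2·arctan(21.640 / (2 × 66.3)) = 2·arctan(0.16320) ≈ 18.5377°.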